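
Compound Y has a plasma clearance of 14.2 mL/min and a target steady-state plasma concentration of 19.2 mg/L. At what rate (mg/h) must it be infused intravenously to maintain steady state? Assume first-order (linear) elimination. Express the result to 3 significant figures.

16.4 mg/h

CL = 14.2 mL/min × 60/1000 = 0.8520 L/h
At steady state, infusion rate equals elimination rate: rate in = CL × Css.
Rate = CL × Css = 0.8520 × 19.2 = 16.36 mg/h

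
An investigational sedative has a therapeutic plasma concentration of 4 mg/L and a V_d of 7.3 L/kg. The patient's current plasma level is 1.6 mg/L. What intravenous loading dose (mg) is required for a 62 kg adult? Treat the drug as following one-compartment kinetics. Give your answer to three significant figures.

1090 mg

Vd(total) = 62 kg × 7.3 L/kg = 452.6 L
The loading dose fills Vd to the target concentration.
Concentration deficit ΔC = 4 − 1.6 = 2.400 mg/L
LD = Vd × ΔC = 452.6 × 2.400 = 1086 mg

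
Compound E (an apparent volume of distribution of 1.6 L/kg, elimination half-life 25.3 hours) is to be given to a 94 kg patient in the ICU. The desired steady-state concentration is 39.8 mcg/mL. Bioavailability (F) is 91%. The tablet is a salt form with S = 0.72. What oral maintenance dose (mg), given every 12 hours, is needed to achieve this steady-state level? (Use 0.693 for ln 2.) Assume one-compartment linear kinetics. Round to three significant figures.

3000 mg

Vd(total) = 94 kg × 1.6 L/kg = 150.4 L
k = 0.693/25.3 = 0.02739 h⁻¹, so CL = k·Vd = 0.02739 × 150.4 = 4.119 L/h
D = CL × Css × τ / F / S = 4.119 × 39.8 × 12 / 0.91 / 0.72 = 3002 mg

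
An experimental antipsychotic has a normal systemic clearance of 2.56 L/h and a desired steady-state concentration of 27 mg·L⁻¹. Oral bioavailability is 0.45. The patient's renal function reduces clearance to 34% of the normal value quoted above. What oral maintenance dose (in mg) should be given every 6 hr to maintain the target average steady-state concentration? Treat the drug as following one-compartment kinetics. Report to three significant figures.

Patient clearance = 0.34 × 2.560 = 0.8704 L/h
At steady state, dose per interval replaces the amount cleared in that interval: F·D/τ = CL·Css.
D = CL × Css × τ / F = 0.8704 × 27 × 6 / 0.45 = 313.3 mg

313 mg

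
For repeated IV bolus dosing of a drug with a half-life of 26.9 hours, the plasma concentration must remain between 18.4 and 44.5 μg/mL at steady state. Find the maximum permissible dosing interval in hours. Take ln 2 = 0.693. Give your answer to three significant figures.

k = 0.693 / t½ = 0.693 / 26.9 = 0.02576 h⁻¹
Between IV bolus doses, concentration decays as C = C₀·e^(−kτ), so C_peak/C_trough = e^(kτ).
τ_max = ln(C_peak/C_trough) / k = ln(44.5/18.4) / 0.02576 = 0.8831 / 0.02576 = 34.28 h

34.3 h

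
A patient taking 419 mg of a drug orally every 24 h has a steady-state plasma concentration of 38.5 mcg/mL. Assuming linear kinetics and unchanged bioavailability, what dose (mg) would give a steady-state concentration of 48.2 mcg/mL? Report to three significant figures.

525 mg

For first-order elimination, Css ∝ F·D/(CL·τ); F and CL are unchanged, so Css ∝ D/τ.
D₂ = D₁ × (Css,target / Css,current) = 419 × 48.2/38.5 = 524.6 mg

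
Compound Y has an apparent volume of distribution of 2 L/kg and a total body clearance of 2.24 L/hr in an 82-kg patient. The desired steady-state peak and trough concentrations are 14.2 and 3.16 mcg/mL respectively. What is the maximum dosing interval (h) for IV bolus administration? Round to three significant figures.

Vd = 2 L/kg × 82 kg = 164.0 L
k = CL / Vd = 2.240 / 164.0 = 0.01366 h⁻¹
Between IV bolus doses, concentration decays as C = C₀·e^(−kτ), so C_peak/C_trough = e^(kτ).
τ_max = ln(C_peak/C_trough) / k = ln(14.2/3.16) / 0.01366 = 1.503 / 0.01366 = 110.0 h

110 h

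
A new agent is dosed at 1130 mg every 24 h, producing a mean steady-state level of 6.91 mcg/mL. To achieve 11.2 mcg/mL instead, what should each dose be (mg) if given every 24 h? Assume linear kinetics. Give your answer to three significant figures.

With linear kinetics, Css is proportional to dose rate (D/τ) at fixed clearance.
D₂ = D₁ × (Css,target / Css,current) = 1130 × 11.2/6.91 = 1832 mg

1830 mg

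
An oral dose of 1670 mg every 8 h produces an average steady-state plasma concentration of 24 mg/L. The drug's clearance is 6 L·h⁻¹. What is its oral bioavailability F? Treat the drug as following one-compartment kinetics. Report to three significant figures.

F·D/τ = CL·Css at steady state → F = CL·Css·τ / D.
F = 6 × 24 × 8 / 1670 = 0.690

0.690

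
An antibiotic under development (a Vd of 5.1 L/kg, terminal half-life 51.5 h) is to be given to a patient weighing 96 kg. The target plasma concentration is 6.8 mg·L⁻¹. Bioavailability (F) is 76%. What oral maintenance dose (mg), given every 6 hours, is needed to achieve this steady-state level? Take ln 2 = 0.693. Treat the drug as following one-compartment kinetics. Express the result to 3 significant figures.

354 mg

Vd = 5.1 L/kg × 96 kg = 489.6 L
CL = ln 2 · Vd / t½ = 0.693 × 489.6 / 51.5 = 6.588 L/h
D = CL × Css × τ / F = 6.588 × 6.8 × 6 / 0.76 = 353.7 mg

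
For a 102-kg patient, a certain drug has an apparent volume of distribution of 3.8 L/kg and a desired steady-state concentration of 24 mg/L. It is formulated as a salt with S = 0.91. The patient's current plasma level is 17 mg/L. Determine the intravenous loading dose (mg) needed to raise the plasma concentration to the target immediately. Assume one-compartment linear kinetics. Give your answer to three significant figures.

2980 mg

Total Vd = 3.8 × 102 = 387.6 L
Concentration deficit ΔC = 24 − 17 = 7.000 mg/L
LD = Vd × ΔC / S = 387.6 × 7.000 / 0.91 = 2982 mg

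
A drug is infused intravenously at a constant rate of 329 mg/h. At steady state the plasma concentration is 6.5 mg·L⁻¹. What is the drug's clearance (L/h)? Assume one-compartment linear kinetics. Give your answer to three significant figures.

At steady state, infusion rate = CL × Css, so CL = rate / Css.
CL = 329 / 6.5 = 50.62 L/h

50.6 L/h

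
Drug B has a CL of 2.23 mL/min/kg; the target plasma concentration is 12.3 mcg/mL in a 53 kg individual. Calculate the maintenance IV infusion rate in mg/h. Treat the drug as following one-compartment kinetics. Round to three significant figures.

CL = 2.23 mL/min/kg × 53 kg = 118.2 mL/min = 118.2 × 60/1000 = 7.092 L/h
Rate = CL × Css = 7.092 × 12.3 = 87.23 mg/h

87.2 mg/h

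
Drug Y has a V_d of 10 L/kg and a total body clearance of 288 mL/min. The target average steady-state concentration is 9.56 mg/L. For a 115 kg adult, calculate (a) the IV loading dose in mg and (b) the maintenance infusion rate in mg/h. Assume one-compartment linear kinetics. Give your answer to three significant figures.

(a) 11000 mg; (b) 165 mg/h

Vd(total) = 115 kg × 10 L/kg = 1150 L
Loading: fill Vd to C_target → 1150 L × 9.56 mg/L = 10990 mg
CL = 288 mL/min = 288 × 0.06 = 17.28 L/h
Infusion rate = 17.28 L/h × 9.56 mg/L = 165.2 mg/h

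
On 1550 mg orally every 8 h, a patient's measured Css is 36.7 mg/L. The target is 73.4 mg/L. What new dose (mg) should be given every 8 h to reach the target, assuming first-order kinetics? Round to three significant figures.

With linear kinetics, Css is proportional to dose rate (D/τ) at fixed clearance.
D₂ = D₁ × (Css,target / Css,current) = 1550 × 73.4/36.7 = 3100 mg

3100 mg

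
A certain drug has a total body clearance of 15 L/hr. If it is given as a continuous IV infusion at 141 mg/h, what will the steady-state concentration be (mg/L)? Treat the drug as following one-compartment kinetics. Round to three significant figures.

9.40 mg/L

Css = rate / CL = 141 / 15.00 = 9.400 mg/L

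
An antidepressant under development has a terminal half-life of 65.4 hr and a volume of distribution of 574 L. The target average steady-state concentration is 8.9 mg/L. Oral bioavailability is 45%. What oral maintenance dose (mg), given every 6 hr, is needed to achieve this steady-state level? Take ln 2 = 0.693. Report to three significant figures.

722 mg

CL = 0.693 × Vd / t½ = 0.693 × 574.0 / 65.4 = 6.082 L/h
D = CL × Css × τ / F = 6.082 × 8.9 × 6 / 0.45 = 721.7 mg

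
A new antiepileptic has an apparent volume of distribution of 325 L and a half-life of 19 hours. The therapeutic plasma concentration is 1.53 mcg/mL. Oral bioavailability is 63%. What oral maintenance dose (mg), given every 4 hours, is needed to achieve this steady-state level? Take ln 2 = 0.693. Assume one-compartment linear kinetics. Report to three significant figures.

k = 0.693/19 = 0.03647 h⁻¹, so CL = k·Vd = 0.03647 × 325.0 = 11.85 L/h
D = CL × Css × τ / F = 11.85 × 1.53 × 4 / 0.63 = 115.1 mg

115 mg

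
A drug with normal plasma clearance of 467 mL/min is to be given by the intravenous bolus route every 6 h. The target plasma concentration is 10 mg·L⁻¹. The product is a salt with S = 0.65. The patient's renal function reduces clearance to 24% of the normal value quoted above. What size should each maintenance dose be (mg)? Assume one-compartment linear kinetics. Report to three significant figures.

Convert clearance: 467 mL/min × 60 min/h ÷ 1000 mL/L = 28.02 L/h
Patient clearance = 0.24 × 28.02 = 6.725 L/h
At steady state, dose per interval replaces the amount cleared in that interval: S·D/τ = CL·Css.
D = CL × Css × τ / S = 6.725 × 10 × 6 / 0.65 = 620.8 mg

621 mg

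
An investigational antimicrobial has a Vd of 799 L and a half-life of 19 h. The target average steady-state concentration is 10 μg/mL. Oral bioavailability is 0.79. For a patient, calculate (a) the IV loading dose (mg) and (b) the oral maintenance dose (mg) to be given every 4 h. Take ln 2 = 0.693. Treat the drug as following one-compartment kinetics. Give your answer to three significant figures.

(a) 7990 mg; (b) 1480 mg

LD = Vd × C = 799.0 × 10 = 7990 mg
CL = 0.693 × Vd / t½ = 0.693 × 799.0 / 19 = 29.14 L/h
D = CL × Css × τ / F = 29.14 × 10 × 4 / 0.79 = 1475 mg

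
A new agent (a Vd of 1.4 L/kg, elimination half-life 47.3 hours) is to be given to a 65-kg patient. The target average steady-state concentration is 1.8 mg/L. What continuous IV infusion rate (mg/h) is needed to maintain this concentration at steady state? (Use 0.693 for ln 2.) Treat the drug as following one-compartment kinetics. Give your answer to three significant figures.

Vd = 1.4 L/kg × 65 kg = 91.00 L
k = 0.693/47.3 = 0.01465 h⁻¹, so CL = k·Vd = 0.01465 × 91.00 = 1.333 L/h
Infusion rate = CL × Css = 1.333 × 1.8 = 2.399 mg/h

2.40 mg/h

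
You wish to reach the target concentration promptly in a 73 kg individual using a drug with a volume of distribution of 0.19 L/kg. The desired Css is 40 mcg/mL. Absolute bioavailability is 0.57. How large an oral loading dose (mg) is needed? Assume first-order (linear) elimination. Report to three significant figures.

973 mg

Vd(total) = 73 kg × 0.19 L/kg = 13.87 L
The loading dose fills Vd to the target concentration.
LD = Vd × C / F = 13.87 × 40.00 / 0.57 = 973.3 mg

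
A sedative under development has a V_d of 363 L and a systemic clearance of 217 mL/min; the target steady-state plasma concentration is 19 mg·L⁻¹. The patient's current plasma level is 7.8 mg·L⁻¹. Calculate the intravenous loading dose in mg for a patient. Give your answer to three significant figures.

Concentration deficit ΔC = 19 − 7.8 = 11.20 mg/L
LD = Vd × ΔC = 363.0 × 11.20 = 4066 mg

4070 mg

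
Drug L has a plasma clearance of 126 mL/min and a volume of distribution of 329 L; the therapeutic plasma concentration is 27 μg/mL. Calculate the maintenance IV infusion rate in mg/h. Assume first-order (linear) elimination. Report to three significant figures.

CL = 126 mL/min × 60/1000 = 7.560 L/h
Rate = CL × Css = 7.560 × 27 = 204.1 mg/h

204 mg/h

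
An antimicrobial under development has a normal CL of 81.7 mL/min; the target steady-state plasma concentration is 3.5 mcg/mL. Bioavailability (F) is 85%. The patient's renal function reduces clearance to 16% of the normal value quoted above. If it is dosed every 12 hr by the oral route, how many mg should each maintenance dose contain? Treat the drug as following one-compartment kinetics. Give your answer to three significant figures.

38.8 mg

Convert clearance: 81.7 mL/min × 60 min/h ÷ 1000 mL/L = 4.902 L/h
Patient clearance = 0.16 × 4.902 = 0.7843 L/h
D = CL × Css × τ / F = 0.7843 × 3.5 × 12 / 0.85 = 38.75 mg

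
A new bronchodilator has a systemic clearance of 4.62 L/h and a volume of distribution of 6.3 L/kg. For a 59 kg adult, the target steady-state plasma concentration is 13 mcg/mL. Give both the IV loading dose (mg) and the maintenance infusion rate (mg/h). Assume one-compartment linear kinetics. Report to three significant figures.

(a) 4830 mg; (b) 60.1 mg/h

Vd(total) = 59 kg × 6.3 L/kg = 371.7 L
Loading: fill Vd to C_target → 371.7 L × 13 mg/L = 4832 mg
Maintenance: replace elimination → rate = CL × Css = 4.620 × 13 = 60.06 mg/h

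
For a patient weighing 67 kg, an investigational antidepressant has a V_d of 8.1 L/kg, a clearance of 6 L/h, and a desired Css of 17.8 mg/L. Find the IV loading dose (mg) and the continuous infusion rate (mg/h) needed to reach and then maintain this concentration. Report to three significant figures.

(a) 9660 mg; (b) 107 mg/h

Total Vd = 8.1 × 67 = 542.7 L
Loading dose = Vd × C = 542.7 × 17.8 = 9660 mg
Maintenance: replace elimination → rate = CL × Css = 6.000 × 17.8 = 106.8 mg/h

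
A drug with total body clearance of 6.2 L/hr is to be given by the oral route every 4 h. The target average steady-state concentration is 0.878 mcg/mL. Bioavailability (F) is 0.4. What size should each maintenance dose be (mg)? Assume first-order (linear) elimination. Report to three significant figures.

At steady state, dose per interval replaces the amount cleared in that interval: F·D/τ = CL·Css.
D = CL × Css × τ / F = 6.200 × 0.878 × 4 / 0.4 = 54.44 mg

54.4 mg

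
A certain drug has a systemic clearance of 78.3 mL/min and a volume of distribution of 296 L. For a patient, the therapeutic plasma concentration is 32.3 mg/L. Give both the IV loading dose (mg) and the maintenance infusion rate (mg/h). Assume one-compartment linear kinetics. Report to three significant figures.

(a) 9560 mg; (b) 152 mg/h

LD = Vd · C_target = 296.0 × 32.3 = 9561 mg
CL = 78.3 mL/min = 78.3 × 0.06 = 4.698 L/h
Infusion rate = 4.698 L/h × 32.3 mg/L = 151.7 mg/h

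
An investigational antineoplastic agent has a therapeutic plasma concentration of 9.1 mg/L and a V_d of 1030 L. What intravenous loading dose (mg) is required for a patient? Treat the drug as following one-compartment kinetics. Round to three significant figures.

9370 mg

The loading dose fills Vd to the target concentration.
LD = Vd × C = 1030 × 9.100 = 9373 mg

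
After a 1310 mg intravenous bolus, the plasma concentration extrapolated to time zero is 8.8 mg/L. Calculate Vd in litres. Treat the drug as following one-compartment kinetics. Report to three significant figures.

Immediately after an IV bolus, C₀ = Dose / Vd, so Vd = Dose / C₀.
Vd = 1310 / 8.8 = 148.9 L

149 L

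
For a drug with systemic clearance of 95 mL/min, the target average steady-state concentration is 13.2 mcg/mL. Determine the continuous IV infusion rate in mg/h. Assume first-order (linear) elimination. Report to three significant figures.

75.2 mg/h

Convert clearance: 95 mL/min × 60 min/h ÷ 1000 mL/L = 5.700 L/h
R₀ = 5.700 × 13.2 = 75.24 mg/h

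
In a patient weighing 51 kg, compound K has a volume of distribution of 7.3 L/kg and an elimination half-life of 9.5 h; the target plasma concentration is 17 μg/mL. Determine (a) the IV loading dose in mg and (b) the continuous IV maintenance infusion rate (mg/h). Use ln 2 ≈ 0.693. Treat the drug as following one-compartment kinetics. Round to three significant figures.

Vd(total) = 51 kg × 7.3 L/kg = 372.3 L
LD = Vd × C = 372.3 × 17 = 6329 mg
CL = 0.693 × Vd / t½ = 0.693 × 372.3 / 9.5 = 27.16 L/h
Infusion rate = CL × Css = 27.16 × 17 = 461.7 mg/h

(a) 6330 mg; (b) 462 mg/h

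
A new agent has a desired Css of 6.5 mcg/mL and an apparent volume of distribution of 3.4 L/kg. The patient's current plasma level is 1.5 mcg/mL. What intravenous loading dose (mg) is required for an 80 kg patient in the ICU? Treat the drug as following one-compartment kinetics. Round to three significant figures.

Total Vd = 3.4 × 80 = 272.0 L
Concentration deficit ΔC = 6.5 − 1.5 = 5.000 mg/L
LD = Vd × ΔC = 272.0 × 5.000 = 1360 mg

1360 mg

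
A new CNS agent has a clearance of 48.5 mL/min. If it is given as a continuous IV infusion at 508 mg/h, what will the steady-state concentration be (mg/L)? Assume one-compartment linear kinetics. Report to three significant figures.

175 mg/L

CL = 48.5 mL/min = 48.5 × 0.06 = 2.910 L/h
Css = rate / CL = 508 / 2.910 = 174.6 mg/L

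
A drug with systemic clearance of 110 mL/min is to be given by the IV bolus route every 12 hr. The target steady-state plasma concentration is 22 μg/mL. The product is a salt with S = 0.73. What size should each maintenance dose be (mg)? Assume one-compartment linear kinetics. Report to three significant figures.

2390 mg

CL = 110 mL/min = 110 × 0.06 = 6.600 L/h
D = CL × Css × τ / S = 6.600 × 22 × 12 / 0.73 = 2387 mg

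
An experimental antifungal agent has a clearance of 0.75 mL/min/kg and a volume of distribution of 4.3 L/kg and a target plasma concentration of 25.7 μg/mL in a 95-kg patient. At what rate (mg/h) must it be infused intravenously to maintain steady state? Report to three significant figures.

110 mg/h

CL = 0.75 mL/min/kg × 95 kg = 71.25 mL/min = 71.25 × 60/1000 = 4.275 L/h
Vd does not affect the maintenance rate; only clearance governs steady-state input.
Rate = CL × Css = 4.275 × 25.7 = 109.9 mg/h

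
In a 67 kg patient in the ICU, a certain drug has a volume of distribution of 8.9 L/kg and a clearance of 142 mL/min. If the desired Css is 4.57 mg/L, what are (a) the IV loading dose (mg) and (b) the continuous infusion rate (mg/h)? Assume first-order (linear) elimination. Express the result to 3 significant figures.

(a) 2730 mg; (b) 38.9 mg/h

Vd = 8.9 L/kg × 67 kg = 596.3 L
LD = Vd · C_target = 596.3 × 4.57 = 2725 mg
Convert clearance: 142 mL/min × 60 min/h ÷ 1000 mL/L = 8.520 L/h
Maintenance infusion rate = CL × Css = 8.520 × 4.57 = 38.94 mg/h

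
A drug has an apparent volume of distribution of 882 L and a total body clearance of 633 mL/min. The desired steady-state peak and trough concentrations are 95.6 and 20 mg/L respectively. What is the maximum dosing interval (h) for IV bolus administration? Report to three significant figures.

CL = 633 mL/min = 633 × 0.06 = 37.98 L/h
k = CL / Vd = 37.98 / 882.0 = 0.04306 h⁻¹
Between IV bolus doses, concentration decays as C = C₀·e^(−kτ), so C_peak/C_trough = e^(kτ).
τ_max = ln(C_peak/C_trough) / k = ln(95.6/20) / 0.04306 = 1.564 / 0.04306 = 36.32 h

36.3 h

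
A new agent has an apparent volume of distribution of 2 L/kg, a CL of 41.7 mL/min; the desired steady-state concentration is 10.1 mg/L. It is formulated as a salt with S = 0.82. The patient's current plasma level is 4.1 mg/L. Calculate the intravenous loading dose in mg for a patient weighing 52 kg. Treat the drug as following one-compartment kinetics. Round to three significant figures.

Total Vd = 2 × 52 = 104.0 L
Loading dose depends on Vd (not clearance): it fills the distribution volume.
Concentration deficit ΔC = 10.1 − 4.1 = 6.000 mg/L
LD = Vd × ΔC / S = 104.0 × 6.000 / 0.82 = 761.0 mg

761 mg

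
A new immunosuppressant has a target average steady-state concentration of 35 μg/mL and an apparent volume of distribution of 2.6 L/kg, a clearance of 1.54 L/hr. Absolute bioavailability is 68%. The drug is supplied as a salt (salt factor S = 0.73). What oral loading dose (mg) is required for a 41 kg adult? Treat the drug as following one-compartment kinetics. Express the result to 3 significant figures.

7520 mg

Total Vd = 2.6 × 41 = 106.6 L
LD is governed by Vd — clearance does not enter the loading-dose calculation.
LD = Vd × C / F / S = 106.6 × 35.00 / 0.68 / 0.73 = 7516 mg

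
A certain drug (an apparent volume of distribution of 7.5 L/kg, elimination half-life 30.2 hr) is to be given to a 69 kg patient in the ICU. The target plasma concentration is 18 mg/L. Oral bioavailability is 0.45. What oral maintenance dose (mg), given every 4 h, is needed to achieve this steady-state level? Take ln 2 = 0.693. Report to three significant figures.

1900 mg

Vd = 7.5 L/kg × 69 kg = 517.5 L
k = 0.693/30.2 = 0.02295 h⁻¹, so CL = k·Vd = 0.02295 × 517.5 = 11.88 L/h
D = CL × Css × τ / F = 11.88 × 18 × 4 / 0.45 = 1901 mg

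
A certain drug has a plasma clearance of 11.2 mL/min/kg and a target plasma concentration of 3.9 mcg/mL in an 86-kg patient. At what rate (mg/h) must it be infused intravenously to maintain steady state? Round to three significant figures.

CL = 11.2 mL/min/kg × 86 kg = 963.2 mL/min = 963.2 × 60/1000 = 57.79 L/h
At steady state, infusion rate equals elimination rate: rate in = CL × Css.
Infusion rate = CL · Css = 57.79 L/h × 3.9 mg/L = 225.4 mg/h

225 mg/h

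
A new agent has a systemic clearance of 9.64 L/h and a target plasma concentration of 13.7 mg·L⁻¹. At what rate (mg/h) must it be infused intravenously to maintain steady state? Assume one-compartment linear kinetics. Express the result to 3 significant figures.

Infusion rate = CL · Css = 9.640 L/h × 13.7 mg/L = 132.1 mg/h

132 mg/h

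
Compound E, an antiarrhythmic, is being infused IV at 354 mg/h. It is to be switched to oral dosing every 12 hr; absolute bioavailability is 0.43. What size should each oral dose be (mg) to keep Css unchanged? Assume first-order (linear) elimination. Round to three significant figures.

9880 mg

To maintain the same Css, the systemic dosing rate must be unchanged: F·D/τ = infusion rate.
D = rate × τ / F = 354 × 12 / 0.43 = 9879 mg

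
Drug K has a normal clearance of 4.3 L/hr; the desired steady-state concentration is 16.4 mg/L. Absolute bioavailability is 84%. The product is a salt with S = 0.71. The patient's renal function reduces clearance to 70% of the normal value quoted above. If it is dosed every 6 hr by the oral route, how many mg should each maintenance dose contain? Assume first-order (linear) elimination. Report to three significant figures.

Patient clearance = 0.7 × 4.300 = 3.010 L/h
At steady state, dose per interval replaces the amount cleared in that interval: F·S·D/τ = CL·Css.
D = CL × Css × τ / F / S = 3.010 × 16.4 × 6 / 0.84 / 0.71 = 496.6 mg

497 mg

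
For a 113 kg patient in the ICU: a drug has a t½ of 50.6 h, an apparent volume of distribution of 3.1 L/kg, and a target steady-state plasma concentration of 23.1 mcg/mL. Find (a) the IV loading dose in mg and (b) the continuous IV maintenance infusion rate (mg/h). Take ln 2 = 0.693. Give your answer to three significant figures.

Vd(total) = 113 kg × 3.1 L/kg = 350.3 L
LD = Vd × C = 350.3 × 23.1 = 8092 mg
CL = 0.693 × Vd / t½ = 0.693 × 350.3 / 50.6 = 4.798 L/h
Infusion rate = CL × Css = 4.798 × 23.1 = 110.8 mg/h

(a) 8090 mg; (b) 111 mg/h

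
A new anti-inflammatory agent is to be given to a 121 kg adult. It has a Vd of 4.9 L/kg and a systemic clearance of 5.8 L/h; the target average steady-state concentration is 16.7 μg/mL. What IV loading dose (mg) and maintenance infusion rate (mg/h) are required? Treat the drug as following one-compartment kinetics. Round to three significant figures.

Vd = 4.9 L/kg × 121 kg = 592.9 L
Loading: fill Vd to C_target → 592.9 L × 16.7 mg/L = 9901 mg
Maintenance infusion rate = CL × Css = 5.800 × 16.7 = 96.86 mg/h

(a) 9900 mg; (b) 96.9 mg/h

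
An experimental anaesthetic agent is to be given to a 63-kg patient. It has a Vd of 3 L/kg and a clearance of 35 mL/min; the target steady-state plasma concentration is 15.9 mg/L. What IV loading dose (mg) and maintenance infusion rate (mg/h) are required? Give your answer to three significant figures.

(a) 3010 mg; (b) 33.4 mg/h

Total Vd = 3 × 63 = 189.0 L
LD = Vd · C_target = 189.0 × 15.9 = 3005 mg
CL = 35 mL/min = 35 × 0.06 = 2.100 L/h
Infusion rate = 2.100 L/h × 15.9 mg/L = 33.39 mg/h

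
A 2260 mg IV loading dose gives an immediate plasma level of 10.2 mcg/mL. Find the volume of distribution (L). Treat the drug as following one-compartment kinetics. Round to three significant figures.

222 L

Immediately after an IV bolus, C₀ = Dose / Vd, so Vd = Dose / C₀.
Vd = 2260 / 10.2 = 221.6 L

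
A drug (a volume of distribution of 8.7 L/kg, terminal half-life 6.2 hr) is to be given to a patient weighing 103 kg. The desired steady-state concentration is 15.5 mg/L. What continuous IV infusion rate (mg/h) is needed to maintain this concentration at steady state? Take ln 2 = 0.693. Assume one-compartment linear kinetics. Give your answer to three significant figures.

Total Vd = 8.7 × 103 = 896.1 L
k = 0.693/6.2 = 0.1118 h⁻¹, so CL = k·Vd = 0.1118 × 896.1 = 100.2 L/h
Infusion rate = CL × Css = 100.2 × 15.5 = 1553 mg/h

1550 mg/h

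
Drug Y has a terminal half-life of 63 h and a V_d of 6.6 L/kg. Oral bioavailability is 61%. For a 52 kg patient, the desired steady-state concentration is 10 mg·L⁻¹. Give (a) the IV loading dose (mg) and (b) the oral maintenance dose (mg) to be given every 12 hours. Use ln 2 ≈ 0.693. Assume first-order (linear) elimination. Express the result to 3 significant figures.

(a) 3430 mg; (b) 743 mg

Vd(total) = 52 kg × 6.6 L/kg = 343.2 L
LD = Vd × C = 343.2 × 10 = 3432 mg
CL = 0.693 × Vd / t½ = 0.693 × 343.2 / 63 = 3.775 L/h
D = CL × Css × τ / F = 3.775 × 10 × 12 / 0.61 = 742.6 mg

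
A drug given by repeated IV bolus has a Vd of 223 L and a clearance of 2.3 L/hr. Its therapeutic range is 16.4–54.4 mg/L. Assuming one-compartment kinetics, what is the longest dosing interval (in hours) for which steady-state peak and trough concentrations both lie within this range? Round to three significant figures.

116 h

k = CL / Vd = 2.300 / 223.0 = 0.01031 h⁻¹
Between IV bolus doses, concentration decays as C = C₀·e^(−kτ), so C_peak/C_trough = e^(kτ).
τ_max = ln(C_peak/C_trough) / k = ln(54.4/16.4) / 0.01031 = 1.199 / 0.01031 = 116.3 h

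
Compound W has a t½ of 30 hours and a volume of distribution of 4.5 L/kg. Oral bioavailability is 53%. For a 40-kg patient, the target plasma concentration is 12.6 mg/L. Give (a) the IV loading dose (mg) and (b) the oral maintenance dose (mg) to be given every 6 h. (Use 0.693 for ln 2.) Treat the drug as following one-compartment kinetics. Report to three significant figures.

Vd(total) = 40 kg × 4.5 L/kg = 180.0 L
LD = Vd × C = 180.0 × 12.6 = 2268 mg
CL = 0.693 × Vd / t½ = 0.693 × 180.0 / 30 = 4.158 L/h
D = CL × Css × τ / F = 4.158 × 12.6 × 6 / 0.53 = 593.1 mg

(a) 2270 mg; (b) 593 mg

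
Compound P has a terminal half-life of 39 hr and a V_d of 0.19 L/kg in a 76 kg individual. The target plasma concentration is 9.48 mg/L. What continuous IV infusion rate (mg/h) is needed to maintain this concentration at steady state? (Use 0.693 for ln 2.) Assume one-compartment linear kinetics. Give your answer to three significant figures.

2.43 mg/h

Total Vd = 0.19 × 76 = 14.44 L
CL = ln 2 · Vd / t½ = 0.693 × 14.44 / 39 = 0.2566 L/h
Infusion rate = CL × Css = 0.2566 × 9.48 = 2.433 mg/h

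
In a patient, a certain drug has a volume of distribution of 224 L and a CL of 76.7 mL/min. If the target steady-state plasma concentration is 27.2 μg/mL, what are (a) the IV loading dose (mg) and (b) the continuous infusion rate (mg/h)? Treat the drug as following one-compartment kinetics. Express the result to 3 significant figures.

LD = Vd · C_target = 224.0 × 27.2 = 6093 mg
CL = 76.7 mL/min = 76.7 × 0.06 = 4.602 L/h
Maintenance: replace elimination → rate = CL × Css = 4.602 × 27.2 = 125.2 mg/h

(a) 6090 mg; (b) 125 mg/h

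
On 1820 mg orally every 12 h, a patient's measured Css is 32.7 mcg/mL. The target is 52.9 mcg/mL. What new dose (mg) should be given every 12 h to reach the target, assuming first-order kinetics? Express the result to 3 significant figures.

2940 mg

With linear kinetics, Css is proportional to dose rate (D/τ) at fixed clearance.
D₂ = D₁ × (Css,target / Css,current) = 1820 × 52.9/32.7 = 2944 mg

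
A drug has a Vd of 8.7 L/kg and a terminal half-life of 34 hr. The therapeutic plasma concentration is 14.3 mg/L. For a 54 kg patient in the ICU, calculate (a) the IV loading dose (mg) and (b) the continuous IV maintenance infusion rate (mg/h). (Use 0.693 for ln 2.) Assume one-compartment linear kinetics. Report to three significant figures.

Vd(total) = 54 kg × 8.7 L/kg = 469.8 L
LD = Vd × C = 469.8 × 14.3 = 6718 mg
CL = 0.693 × Vd / t½ = 0.693 × 469.8 / 34 = 9.576 L/h
Infusion rate = CL × Css = 9.576 × 14.3 = 136.9 mg/h

(a) 6720 mg; (b) 137 mg/h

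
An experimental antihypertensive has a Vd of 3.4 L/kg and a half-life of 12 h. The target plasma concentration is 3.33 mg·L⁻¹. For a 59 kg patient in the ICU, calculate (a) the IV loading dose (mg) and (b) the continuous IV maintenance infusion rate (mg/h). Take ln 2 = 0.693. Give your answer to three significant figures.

Vd = 3.4 L/kg × 59 kg = 200.6 L
LD = Vd × C = 200.6 × 3.33 = 668.0 mg
CL = 0.693 × Vd / t½ = 0.693 × 200.6 / 12 = 11.58 L/h
Infusion rate = CL × Css = 11.58 × 3.33 = 38.56 mg/h

(a) 668 mg; (b) 38.6 mg/h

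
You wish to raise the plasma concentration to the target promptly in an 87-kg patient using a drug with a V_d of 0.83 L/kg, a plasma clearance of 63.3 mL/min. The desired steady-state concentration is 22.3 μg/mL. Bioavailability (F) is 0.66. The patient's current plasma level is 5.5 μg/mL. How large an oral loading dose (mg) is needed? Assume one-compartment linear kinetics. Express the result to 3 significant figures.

Total Vd = 0.83 × 87 = 72.21 L
The loading dose fills Vd to the target concentration.
Concentration deficit ΔC = 22.3 − 5.5 = 16.80 mg/L
LD = Vd × ΔC / F = 72.21 × 16.80 / 0.66 = 1838 mg

1840 mg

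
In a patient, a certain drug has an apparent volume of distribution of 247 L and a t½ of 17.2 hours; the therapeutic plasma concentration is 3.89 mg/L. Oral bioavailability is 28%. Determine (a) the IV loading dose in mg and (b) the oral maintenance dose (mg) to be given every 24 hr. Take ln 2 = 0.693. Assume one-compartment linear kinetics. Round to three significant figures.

(a) 961 mg; (b) 3320 mg

LD = Vd × C = 247.0 × 3.89 = 960.8 mg
CL = 0.693 × Vd / t½ = 0.693 × 247.0 / 17.2 = 9.952 L/h
D = CL × Css × τ / F = 9.952 × 3.89 × 24 / 0.28 = 3318 mg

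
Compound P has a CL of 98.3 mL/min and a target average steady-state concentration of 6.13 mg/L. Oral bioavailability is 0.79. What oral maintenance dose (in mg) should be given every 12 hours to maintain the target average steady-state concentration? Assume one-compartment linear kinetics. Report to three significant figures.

549 mg

Convert clearance: 98.3 mL/min × 60 min/h ÷ 1000 mL/L = 5.898 L/h
D = CL × Css × τ / F = 5.898 × 6.13 × 12 / 0.79 = 549.2 mg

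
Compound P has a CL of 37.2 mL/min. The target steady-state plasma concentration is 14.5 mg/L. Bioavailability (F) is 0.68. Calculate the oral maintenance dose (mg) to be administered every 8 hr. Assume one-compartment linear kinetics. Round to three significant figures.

CL = 37.2 mL/min × 60/1000 = 2.232 L/h
At steady state, dose per interval replaces the amount cleared in that interval: F·D/τ = CL·Css.
D = CL × Css × τ / F = 2.232 × 14.5 × 8 / 0.68 = 380.8 mg

381 mg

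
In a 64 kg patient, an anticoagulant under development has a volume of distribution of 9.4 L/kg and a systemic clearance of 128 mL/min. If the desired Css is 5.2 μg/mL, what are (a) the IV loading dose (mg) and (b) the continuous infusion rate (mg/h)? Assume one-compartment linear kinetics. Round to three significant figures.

Vd = 9.4 L/kg × 64 kg = 601.6 L
Loading: fill Vd to C_target → 601.6 L × 5.2 mg/L = 3128 mg
CL = 128 mL/min × 60/1000 = 7.680 L/h
Infusion rate = 7.680 L/h × 5.2 mg/L = 39.94 mg/h

(a) 3130 mg; (b) 39.9 mg/h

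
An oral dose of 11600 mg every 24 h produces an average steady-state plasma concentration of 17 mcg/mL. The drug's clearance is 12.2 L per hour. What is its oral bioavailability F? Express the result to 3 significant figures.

0.429

F·D/τ = CL·Css at steady state → F = CL·Css·τ / D.
F = 12.2 × 17 × 24 / 11600 = 0.429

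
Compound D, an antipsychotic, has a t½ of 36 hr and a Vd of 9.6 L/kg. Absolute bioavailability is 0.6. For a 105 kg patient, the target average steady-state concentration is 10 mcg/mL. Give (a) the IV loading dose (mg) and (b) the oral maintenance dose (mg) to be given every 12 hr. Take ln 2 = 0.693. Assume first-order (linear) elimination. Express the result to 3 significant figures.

Vd(total) = 105 kg × 9.6 L/kg = 1008 L
LD = Vd × C = 1008 × 10 = 10080 mg
CL = 0.693 × Vd / t½ = 0.693 × 1008 / 36 = 19.40 L/h
D = CL × Css × τ / F = 19.40 × 10 × 12 / 0.6 = 3880 mg

(a) 10100 mg; (b) 3880 mg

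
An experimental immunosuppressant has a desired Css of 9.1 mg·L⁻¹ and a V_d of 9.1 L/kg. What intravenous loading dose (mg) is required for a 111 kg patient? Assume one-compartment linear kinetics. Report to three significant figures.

9190 mg

Vd = 9.1 L/kg × 111 kg = 1010 L
The loading dose fills Vd to the target concentration.
LD = Vd × C = 1010 × 9.100 = 9191 mg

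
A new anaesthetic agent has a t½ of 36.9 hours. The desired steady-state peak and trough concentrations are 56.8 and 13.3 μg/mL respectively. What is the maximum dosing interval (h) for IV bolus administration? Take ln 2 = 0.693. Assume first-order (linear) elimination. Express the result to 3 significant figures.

k = 0.693 / t½ = 0.693 / 36.9 = 0.01878 h⁻¹
Between IV bolus doses, concentration decays as C = C₀·e^(−kτ), so C_peak/C_trough = e^(kτ).
τ_max = ln(C_peak/C_trough) / k = ln(56.8/13.3) / 0.01878 = 1.452 / 0.01878 = 77.32 h

77.3 h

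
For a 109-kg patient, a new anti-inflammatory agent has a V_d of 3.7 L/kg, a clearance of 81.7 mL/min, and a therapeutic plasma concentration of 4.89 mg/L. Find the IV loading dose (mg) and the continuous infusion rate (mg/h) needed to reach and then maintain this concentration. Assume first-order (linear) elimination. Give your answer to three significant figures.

(a) 1970 mg; (b) 24.0 mg/h

Vd(total) = 109 kg × 3.7 L/kg = 403.3 L
Loading: fill Vd to C_target → 403.3 L × 4.89 mg/L = 1972 mg
CL = 81.7 mL/min = 81.7 × 0.06 = 4.902 L/h
Maintenance infusion rate = CL × Css = 4.902 × 4.89 = 23.97 mg/h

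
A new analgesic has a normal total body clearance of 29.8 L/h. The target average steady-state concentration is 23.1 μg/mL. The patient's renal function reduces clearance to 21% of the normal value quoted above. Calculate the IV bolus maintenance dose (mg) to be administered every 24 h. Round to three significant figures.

Patient clearance = 0.21 × 29.80 = 6.258 L/h
At steady state, dose per interval replaces the amount cleared in that interval: D/τ = CL·Css.
D = CL × Css × τ = 6.258 × 23.1 × 24 = 3469 mg

3470 mg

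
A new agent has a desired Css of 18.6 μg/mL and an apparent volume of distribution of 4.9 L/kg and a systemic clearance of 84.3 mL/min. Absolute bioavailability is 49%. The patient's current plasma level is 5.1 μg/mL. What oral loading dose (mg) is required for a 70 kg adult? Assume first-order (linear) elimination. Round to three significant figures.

9450 mg

Vd(total) = 70 kg × 4.9 L/kg = 343.0 L
The loading dose fills Vd to the target concentration.
Concentration deficit ΔC = 18.6 − 5.1 = 13.50 mg/L
LD = Vd × ΔC / F = 343.0 × 13.50 / 0.49 = 9450 mg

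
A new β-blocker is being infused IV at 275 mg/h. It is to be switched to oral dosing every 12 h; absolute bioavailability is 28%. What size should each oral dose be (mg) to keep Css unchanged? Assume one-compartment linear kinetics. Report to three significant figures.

To maintain the same Css, the systemic dosing rate must be unchanged: F·D/τ = infusion rate.
D = rate × τ / F = 275 × 12 / 0.28 = 11790 mg

11800 mg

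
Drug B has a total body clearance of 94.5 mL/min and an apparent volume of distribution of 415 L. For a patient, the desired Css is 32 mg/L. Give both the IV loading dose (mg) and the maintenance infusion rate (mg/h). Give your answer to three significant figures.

LD = Vd · C_target = 415.0 × 32 = 13280 mg
CL = 94.5 mL/min = 94.5 × 0.06 = 5.670 L/h
Infusion rate = 5.670 L/h × 32 mg/L = 181.4 mg/h

(a) 13300 mg; (b) 181 mg/h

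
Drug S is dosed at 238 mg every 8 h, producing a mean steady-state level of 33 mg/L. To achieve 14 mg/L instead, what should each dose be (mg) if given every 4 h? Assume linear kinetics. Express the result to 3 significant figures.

50.5 mg

For first-order elimination, Css ∝ F·D/(CL·τ); F and CL are unchanged, so Css ∝ D/τ.
D₂ = D₁ × (Css,target / Css,current) × (τ₂/τ₁) = 238 × (14/33) × (4/8) = 50.48 mg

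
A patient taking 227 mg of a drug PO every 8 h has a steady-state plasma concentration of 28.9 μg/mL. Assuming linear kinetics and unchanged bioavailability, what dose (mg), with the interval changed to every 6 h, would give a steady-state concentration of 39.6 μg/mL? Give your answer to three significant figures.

233 mg

With linear kinetics, Css is proportional to dose rate (D/τ) at fixed clearance.
D₂ = D₁ × (Css,target / Css,current) × (τ₂/τ₁) = 227 × (39.6/28.9) × (6/8) = 233.3 mg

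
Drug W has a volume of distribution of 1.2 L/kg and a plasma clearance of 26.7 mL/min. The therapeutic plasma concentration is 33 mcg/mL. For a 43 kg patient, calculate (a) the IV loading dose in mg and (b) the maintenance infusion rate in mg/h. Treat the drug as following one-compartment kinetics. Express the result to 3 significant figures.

(a) 1700 mg; (b) 52.9 mg/h

Vd(total) = 43 kg × 1.2 L/kg = 51.60 L
Loading: fill Vd to C_target → 51.60 L × 33 mg/L = 1703 mg
CL = 26.7 mL/min × 60/1000 = 1.602 L/h
Maintenance: replace elimination → rate = CL × Css = 1.602 × 33 = 52.87 mg/h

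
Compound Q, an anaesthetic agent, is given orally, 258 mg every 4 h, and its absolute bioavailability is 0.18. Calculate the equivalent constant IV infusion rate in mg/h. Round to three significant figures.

Equivalent systemic input: infusion rate = F·D/τ.
Rate = 0.18 × 258 / 4 = 11.61 mg/h

11.6 mg/h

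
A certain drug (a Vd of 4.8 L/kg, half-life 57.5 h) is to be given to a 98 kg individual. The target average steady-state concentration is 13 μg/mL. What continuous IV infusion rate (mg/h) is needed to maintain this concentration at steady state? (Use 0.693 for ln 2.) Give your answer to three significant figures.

73.7 mg/h

Total Vd = 4.8 × 98 = 470.4 L
CL = 0.693 × Vd / t½ = 0.693 × 470.4 / 57.5 = 5.669 L/h
Infusion rate = CL × Css = 5.669 × 13 = 73.70 mg/h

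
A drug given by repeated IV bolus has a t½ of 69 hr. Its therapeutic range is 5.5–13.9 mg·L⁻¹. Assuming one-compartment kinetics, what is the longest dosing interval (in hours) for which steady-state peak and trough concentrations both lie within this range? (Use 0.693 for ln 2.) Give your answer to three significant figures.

k = 0.693 / t½ = 0.693 / 69 = 0.01004 h⁻¹
Between IV bolus doses, concentration decays as C = C₀·e^(−kτ), so C_peak/C_trough = e^(kτ).
τ_max = ln(C_peak/C_trough) / k = ln(13.9/5.5) / 0.01004 = 0.9271 / 0.01004 = 92.34 h

92.3 h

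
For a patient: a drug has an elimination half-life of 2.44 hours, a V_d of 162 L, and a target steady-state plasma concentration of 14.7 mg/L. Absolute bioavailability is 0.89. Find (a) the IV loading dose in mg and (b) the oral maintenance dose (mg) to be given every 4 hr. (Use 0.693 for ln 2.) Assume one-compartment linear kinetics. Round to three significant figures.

(a) 2380 mg; (b) 3040 mg

LD = Vd × C = 162.0 × 14.7 = 2381 mg
CL = 0.693 × Vd / t½ = 0.693 × 162.0 / 2.44 = 46.01 L/h
D = CL × Css × τ / F = 46.01 × 14.7 × 4 / 0.89 = 3040 mg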